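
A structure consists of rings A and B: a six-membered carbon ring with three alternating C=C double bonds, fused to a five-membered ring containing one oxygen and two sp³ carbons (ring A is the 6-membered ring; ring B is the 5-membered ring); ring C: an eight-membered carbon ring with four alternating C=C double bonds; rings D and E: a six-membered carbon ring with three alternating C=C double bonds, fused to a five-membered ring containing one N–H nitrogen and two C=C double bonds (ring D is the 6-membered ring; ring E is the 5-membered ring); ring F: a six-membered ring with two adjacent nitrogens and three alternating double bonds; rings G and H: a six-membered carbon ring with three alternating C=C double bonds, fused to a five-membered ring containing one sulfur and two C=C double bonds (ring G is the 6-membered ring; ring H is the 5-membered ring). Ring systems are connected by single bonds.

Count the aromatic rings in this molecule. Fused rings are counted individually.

Ring A is planar and fully conjugated; 3 ring double bonds give 6 π electrons. That satisfies 4n+2 with n=1, so ring A is aromatic (benzene ring).
Ring B has two sp³ carbons, so it is not fully conjugated — not aromatic (oxolane ring).
Ring C has only sp² ring atoms; a planar conformation would have a fully conjugated π system of 8 electrons. But 8 = 4(2), which is 4n not 4n+2, so ring C is not aromatic (cyclooctatetraene) — cyclooctatetraene distorts into a non-planar tub to avoid antiaromaticity.
Rings D and E form a fused bicyclic system (with one N–H) with 9 sp² atoms and 10 π electrons from ring double bonds plus a heteroatom lone pair. 10 = 4(2)+2, so the system is aromatic and both rings count as aromatic (indole).
Ring F is planar and fully conjugated; 3 ring double bonds give 6 π electrons. 6 = 4(1)+2, so ring F is aromatic (pyridazine).
Rings G and H form a fused bicyclic system (with one sulfur) with 9 sp² atoms and 10 π electrons from ring double bonds plus a heteroatom lone pair. 10 = 4(2)+2, so the system is aromatic and both rings count as aromatic (benzothiophene).
Aromatic: A, D, E, F, G, H. Total: 6.

6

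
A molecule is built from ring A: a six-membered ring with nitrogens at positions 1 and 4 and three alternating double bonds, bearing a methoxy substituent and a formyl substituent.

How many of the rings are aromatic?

Ring A has a continuous p-orbital overlap around the ring; 3 ring double bonds give 6 π electrons. Since 6 = 4n+2 (n=1), ring A is aromatic (pyrazine).

1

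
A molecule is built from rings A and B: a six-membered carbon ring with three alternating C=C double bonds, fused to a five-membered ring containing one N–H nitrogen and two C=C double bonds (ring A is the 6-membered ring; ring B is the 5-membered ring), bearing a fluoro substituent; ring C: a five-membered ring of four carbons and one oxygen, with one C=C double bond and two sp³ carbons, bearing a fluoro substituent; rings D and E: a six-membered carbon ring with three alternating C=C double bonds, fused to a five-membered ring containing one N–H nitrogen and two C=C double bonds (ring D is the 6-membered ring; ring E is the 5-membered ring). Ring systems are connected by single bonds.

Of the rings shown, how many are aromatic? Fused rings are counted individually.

4

Rings A and B form a fused bicyclic system (with one N–H) with 9 sp² atoms and 10 π electrons from ring double bonds plus a heteroatom lone pair. 10 = 4(2)+2, so the system is aromatic and both rings count as aromatic (indole).
Ring C has two sp³ carbons, so it is not fully conjugated — not aromatic (2,3-dihydrofuran).
Rings D and E form a fused bicyclic system (with one N–H) with 9 sp² atoms and 10 π electrons from ring double bonds plus a heteroatom lone pair. 10 = 4(2)+2, so the system is aromatic and both rings count as aromatic (indole).
Aromatic: A, B, D, E. Total: 4.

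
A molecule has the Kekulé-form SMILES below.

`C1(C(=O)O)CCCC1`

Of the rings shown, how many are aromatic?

The SMILES encodes a five-membered saturated carbon ring.
The 5-membered ring has only sp³ atoms, so it is not fully conjugated — not aromatic (cyclopentane).

0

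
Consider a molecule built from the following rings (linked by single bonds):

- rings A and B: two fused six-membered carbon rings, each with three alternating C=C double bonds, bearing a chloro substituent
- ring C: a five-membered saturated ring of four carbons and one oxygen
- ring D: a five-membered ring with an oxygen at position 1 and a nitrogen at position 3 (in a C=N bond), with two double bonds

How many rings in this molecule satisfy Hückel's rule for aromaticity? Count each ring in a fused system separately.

Rings A and B form a fused bicyclic system with 10 sp² atoms and 10 π electrons from ring double bonds. 10 = 4(2)+2, so the system is aromatic and both rings count as aromatic (naphthalene).
Ring C has only sp³ atoms, so it is not fully conjugated — not aromatic (tetrahydrofuran).
Ring D is fully conjugated (every ring atom contributes a p orbital); 2 ring double bonds (4 π electrons) plus a heteroatom lone pair (2) give 6 π electrons. That satisfies 4n+2 with n=1, so ring D is aromatic (oxazole).
Aromatic: A, B, D. Total: 3.

3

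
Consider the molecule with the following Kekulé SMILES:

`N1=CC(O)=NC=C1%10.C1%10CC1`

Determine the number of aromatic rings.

1

The SMILES encodes a six-membered ring with nitrogens at positions 1 and 4 and three alternating double bonds; a three-membered saturated carbon ring.
The 6-membered ring with two nitrogens (1,4) is fully conjugated (every ring atom contributes a p orbital); 3 ring double bonds give 6 π electrons. Since 6 = 4n+2 (n=1), it is aromatic (pyrazine).
The 3-membered ring has only sp³ atoms, so it is not fully conjugated — not aromatic (cyclopropane).
1 of the 2 rings is aromatic. Total: 1.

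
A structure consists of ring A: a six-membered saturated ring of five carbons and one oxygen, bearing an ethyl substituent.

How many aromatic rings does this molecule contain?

Ring A has only sp³ atoms, so it is not fully conjugated — not aromatic (tetrahydropyran).

0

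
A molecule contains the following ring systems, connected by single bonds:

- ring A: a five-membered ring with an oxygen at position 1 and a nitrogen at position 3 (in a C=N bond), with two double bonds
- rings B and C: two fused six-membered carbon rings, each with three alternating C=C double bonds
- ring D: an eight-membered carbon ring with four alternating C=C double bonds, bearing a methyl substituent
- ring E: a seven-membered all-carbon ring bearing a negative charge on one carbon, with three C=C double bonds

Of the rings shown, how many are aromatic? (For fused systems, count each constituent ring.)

3

Ring A has a continuous p-orbital overlap around the ring; 2 ring double bonds (4 π electrons) plus a heteroatom lone pair (2) give 6 π electrons. That satisfies 4n+2 with n=1, so ring A is aromatic (oxazole).
Rings B and C form a fused bicyclic system with 10 sp² atoms and 10 π electrons from ring double bonds. 10 = 4(2)+2, so the system is aromatic and both rings count as aromatic (naphthalene).
Ring D has only sp² ring atoms; a planar conformation would have a fully conjugated π system of 8 electrons. But 8 = 4(2), which is 4n not 4n+2, so ring D is not aromatic (cyclooctatetraene) — cyclooctatetraene distorts into a non-planar tub to avoid antiaromaticity.
Ring E has only sp² ring atoms; a planar conformation would have a fully conjugated π system of 8 electrons. But 8 = 4(2), which is 4n not 4n+2, so ring E is not aromatic (cycloheptatrienyl anion).
Aromatic: A, B, C. Total: 3.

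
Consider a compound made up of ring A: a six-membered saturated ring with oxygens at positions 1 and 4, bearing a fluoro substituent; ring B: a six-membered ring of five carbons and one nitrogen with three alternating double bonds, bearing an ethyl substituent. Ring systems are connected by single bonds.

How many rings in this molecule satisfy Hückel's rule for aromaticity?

Ring A has only sp³ atoms, so it is not fully conjugated — not aromatic (1,4-dioxane).
Ring B is planar and fully conjugated; 3 ring double bonds give 6 π electrons. That satisfies 4n+2 with n=1, so ring B is aromatic (pyridine).
Aromatic: B. Total: 1.

1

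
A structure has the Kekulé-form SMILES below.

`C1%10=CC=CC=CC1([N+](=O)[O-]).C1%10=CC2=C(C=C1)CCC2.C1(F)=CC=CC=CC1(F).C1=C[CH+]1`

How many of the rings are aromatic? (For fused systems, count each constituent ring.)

2

The SMILES encodes a seven-membered carbon ring with three C=C double bonds and one sp³ carbon; a six-membered carbon ring with three alternating C=C double bonds, fused to a saturated five-membered carbon ring; a seven-membered carbon ring with three C=C double bonds and one sp³ carbon; a three-membered all-carbon ring bearing a positive charge on one carbon, with one C=C double bond.
The 7-membered ring has one sp³ carbon, so it is not fully conjugated — not aromatic (cycloheptatriene).
The 6-membered ring is fully conjugated (every ring atom contributes a p orbital); 3 ring double bonds give 6 π electrons. 6 = 4(1)+2, so it is aromatic (benzene ring).
The 5-membered ring has three sp³ carbons, so it is not fully conjugated — not aromatic (cyclopentane ring).
The second 7-membered ring has one sp³ carbon, so it is not fully conjugated — not aromatic (cycloheptatriene).
The 3-membered ring has a continuous p-orbital overlap around the ring; 1 ring double bond (2 π electrons) plus the carbocation's empty p orbital (0, but keeps the ring conjugated) give 2 π electrons. That satisfies 4n+2 with n=0, so it is aromatic (cyclopropenyl cation).
2 of the 5 rings are aromatic. Total: 2.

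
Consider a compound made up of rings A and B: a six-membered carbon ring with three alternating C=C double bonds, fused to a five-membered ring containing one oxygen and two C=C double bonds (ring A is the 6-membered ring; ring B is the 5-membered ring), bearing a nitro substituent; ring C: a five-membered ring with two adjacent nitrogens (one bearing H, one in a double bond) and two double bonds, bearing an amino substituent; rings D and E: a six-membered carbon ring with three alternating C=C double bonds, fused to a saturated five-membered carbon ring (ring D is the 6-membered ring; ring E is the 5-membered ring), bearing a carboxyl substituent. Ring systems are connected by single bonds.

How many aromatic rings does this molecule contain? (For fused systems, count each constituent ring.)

4

Rings A and B form a fused bicyclic system (with one oxygen) with 9 sp² atoms and 10 π electrons from ring double bonds plus a heteroatom lone pair. 10 = 4(2)+2, so the system is aromatic and both rings count as aromatic (benzofuran).
Ring C is planar and fully conjugated; 2 ring double bonds (4 π electrons) plus a heteroatom lone pair (2) give 6 π electrons. 6 = 4(1)+2, so ring C is aromatic (pyrazole).
Ring D is planar and fully conjugated; 3 ring double bonds give 6 π electrons. 6 = 4(1)+2, so ring D is aromatic (benzene ring).
Ring E has three sp³ carbons, so it is not fully conjugated — not aromatic (cyclopentane ring).
Aromatic: A, B, C, D. Total: 4.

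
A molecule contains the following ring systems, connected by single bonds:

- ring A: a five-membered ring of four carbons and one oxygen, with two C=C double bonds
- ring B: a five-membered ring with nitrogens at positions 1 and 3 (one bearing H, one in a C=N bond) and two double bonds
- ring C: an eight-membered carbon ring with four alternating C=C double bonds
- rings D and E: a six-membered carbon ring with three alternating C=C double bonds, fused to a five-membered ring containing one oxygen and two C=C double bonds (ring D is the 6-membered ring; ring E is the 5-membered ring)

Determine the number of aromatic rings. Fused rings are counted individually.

4

Ring A is fully conjugated (every ring atom contributes a p orbital); 2 ring double bonds (4 π electrons) plus a heteroatom lone pair (2) give 6 π electrons. That satisfies 4n+2 with n=1, so ring A is aromatic (furan).
Ring B is fully conjugated (every ring atom contributes a p orbital); 2 ring double bonds (4 π electrons) plus a heteroatom lone pair (2) give 6 π electrons. 6 = 4(1)+2, so ring B is aromatic (imidazole).
Ring C has only sp² ring atoms; a planar conformation would have a fully conjugated π system of 8 electrons. But 8 = 4(2), which is 4n not 4n+2, so ring C is not aromatic (cyclooctatetraene) — cyclooctatetraene distorts into a non-planar tub to avoid antiaromaticity.
Rings D and E form a fused bicyclic system (with one oxygen) with 9 sp² atoms and 10 π electrons from ring double bonds plus a heteroatom lone pair. 10 = 4(2)+2, so the system is aromatic and both rings count as aromatic (benzofuran).
Aromatic: A, B, D, E. Total: 4.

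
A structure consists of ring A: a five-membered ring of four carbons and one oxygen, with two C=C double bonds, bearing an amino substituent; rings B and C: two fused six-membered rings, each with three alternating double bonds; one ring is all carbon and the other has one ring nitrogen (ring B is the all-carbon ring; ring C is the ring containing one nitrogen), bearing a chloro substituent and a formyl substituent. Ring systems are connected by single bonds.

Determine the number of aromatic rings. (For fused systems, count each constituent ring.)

Ring A has a continuous p-orbital overlap around the ring; 2 ring double bonds (4 π electrons) plus a heteroatom lone pair (2) give 6 π electrons. Since 6 = 4n+2 (n=1), ring A is aromatic (furan).
Rings B and C form a fused bicyclic system (with one nitrogen) with 10 sp² atoms and 10 π electrons from ring double bonds. 10 = 4(2)+2, so the system is aromatic and both rings count as aromatic (quinoline).
Aromatic: A, B, C. Total: 3.

3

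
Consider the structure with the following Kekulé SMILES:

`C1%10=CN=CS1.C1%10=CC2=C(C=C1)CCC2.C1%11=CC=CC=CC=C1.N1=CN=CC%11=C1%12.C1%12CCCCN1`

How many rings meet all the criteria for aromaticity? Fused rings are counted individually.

3

The SMILES encodes a five-membered ring with a sulfur at position 1 and a nitrogen at position 3 (in a C=N bond), with two double bonds; a six-membered carbon ring with three alternating C=C double bonds, fused to a saturated five-membered carbon ring; an eight-membered carbon ring with four alternating C=C double bonds; a six-membered ring with nitrogens at positions 1 and 3 and three alternating double bonds; a six-membered saturated ring of five carbons and one N–H nitrogen.
The 5-membered ring with one sulfur and one =N– is planar and fully conjugated; 2 ring double bonds (4 π electrons) plus a heteroatom lone pair (2) give 6 π electrons. That satisfies 4n+2 with n=1, so it is aromatic (thiazole).
The 6-membered ring has a continuous p-orbital overlap around the ring; 3 ring double bonds give 6 π electrons. That satisfies 4n+2 with n=1, so it is aromatic (benzene ring).
The 5-membered ring has three sp³ carbons, so it is not fully conjugated — not aromatic (cyclopentane ring).
The 8-membered ring has only sp² ring atoms; a planar conformation would have a fully conjugated π system of 8 electrons. But 8 = 4(2), which is 4n not 4n+2, so it is not aromatic (cyclooctatetraene) — cyclooctatetraene distorts into a non-planar tub to avoid antiaromaticity.
The 6-membered ring with two nitrogens (1,3) is fully conjugated (every ring atom contributes a p orbital); 3 ring double bonds give 6 π electrons. That satisfies 4n+2 with n=1, so it is aromatic (pyrimidine).
The 6-membered ring with one N–H has only sp³ atoms, so it is not fully conjugated — not aromatic (piperidine).
3 of the 6 rings are aromatic. Total: 3.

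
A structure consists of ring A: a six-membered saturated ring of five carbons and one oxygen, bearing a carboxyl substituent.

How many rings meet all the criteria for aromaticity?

Ring A has only sp³ atoms, so it is not fully conjugated — not aromatic (tetrahydropyran).

0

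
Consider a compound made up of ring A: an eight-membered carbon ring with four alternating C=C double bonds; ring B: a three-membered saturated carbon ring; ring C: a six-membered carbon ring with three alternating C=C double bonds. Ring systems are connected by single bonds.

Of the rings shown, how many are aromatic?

1

Ring A has only sp² ring atoms; a planar conformation would have a fully conjugated π system of 8 electrons. But 8 = 4(2), which is 4n not 4n+2, so ring A is not aromatic (cyclooctatetraene) — cyclooctatetraene distorts into a non-planar tub to avoid antiaromaticity.
Ring B has only sp³ atoms, so it is not fully conjugated — not aromatic (cyclopropane).
Ring C is fully conjugated (every ring atom contributes a p orbital); 3 ring double bonds give 6 π electrons. 6 = 4(1)+2, so ring C is aromatic (benzene).
Aromatic: C. Total: 1.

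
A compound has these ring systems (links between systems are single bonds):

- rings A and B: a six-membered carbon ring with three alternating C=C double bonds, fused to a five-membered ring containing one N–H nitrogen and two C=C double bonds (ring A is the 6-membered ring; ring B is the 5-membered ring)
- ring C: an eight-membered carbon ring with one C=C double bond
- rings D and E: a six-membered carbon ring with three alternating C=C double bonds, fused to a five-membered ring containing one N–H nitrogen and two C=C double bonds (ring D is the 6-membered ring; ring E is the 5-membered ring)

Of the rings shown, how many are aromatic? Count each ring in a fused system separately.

4

Rings A and B form a fused bicyclic system (with one N–H) with 9 sp² atoms and 10 π electrons from ring double bonds plus a heteroatom lone pair. 10 = 4(2)+2, so the system is aromatic and both rings count as aromatic (indole).
Ring C has six sp³ carbons, so it is not fully conjugated — not aromatic (cyclooctene).
Rings D and E form a fused bicyclic system (with one N–H) with 9 sp² atoms and 10 π electrons from ring double bonds plus a heteroatom lone pair. 10 = 4(2)+2, so the system is aromatic and both rings count as aromatic (indole).
Aromatic: A, B, D, E. Total: 4.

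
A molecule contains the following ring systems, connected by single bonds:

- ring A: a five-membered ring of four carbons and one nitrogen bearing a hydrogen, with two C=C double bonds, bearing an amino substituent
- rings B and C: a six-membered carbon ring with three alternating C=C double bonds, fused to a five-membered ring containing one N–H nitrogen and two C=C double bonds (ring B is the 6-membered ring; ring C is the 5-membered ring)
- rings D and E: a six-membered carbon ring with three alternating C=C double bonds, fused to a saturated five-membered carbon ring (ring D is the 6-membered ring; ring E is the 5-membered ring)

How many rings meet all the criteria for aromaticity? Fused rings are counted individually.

4

Ring A has a continuous p-orbital overlap around the ring; 2 ring double bonds (4 π electrons) plus a heteroatom lone pair (2) give 6 π electrons. Since 6 = 4n+2 (n=1), ring A is aromatic (pyrrole).
Rings B and C form a fused bicyclic system (with one N–H) with 9 sp² atoms and 10 π electrons from ring double bonds plus a heteroatom lone pair. 10 = 4(2)+2, so the system is aromatic and both rings count as aromatic (indole).
Ring D has a continuous p-orbital overlap around the ring; 3 ring double bonds give 6 π electrons. Since 6 = 4n+2 (n=1), ring D is aromatic (benzene ring).
Ring E has three sp³ carbons, so it is not fully conjugated — not aromatic (cyclopentane ring).
Aromatic: A, B, C, D. Total: 4.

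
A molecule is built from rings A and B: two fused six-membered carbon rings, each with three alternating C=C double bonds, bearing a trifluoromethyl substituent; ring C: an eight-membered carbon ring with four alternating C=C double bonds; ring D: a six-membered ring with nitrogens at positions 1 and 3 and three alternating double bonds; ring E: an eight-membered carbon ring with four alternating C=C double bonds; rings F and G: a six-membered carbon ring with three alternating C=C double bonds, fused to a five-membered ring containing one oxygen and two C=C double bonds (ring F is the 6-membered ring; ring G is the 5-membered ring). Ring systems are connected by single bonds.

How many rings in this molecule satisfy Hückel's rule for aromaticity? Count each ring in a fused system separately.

5

Rings A and B form a fused bicyclic system with 10 sp² atoms and 10 π electrons from ring double bonds. 10 = 4(2)+2, so the system is aromatic and both rings count as aromatic (naphthalene).
Ring C has only sp² ring atoms; a planar conformation would have a fully conjugated π system of 8 electrons. But 8 = 4(2), which is 4n not 4n+2, so ring C is not aromatic (cyclooctatetraene) — cyclooctatetraene distorts into a non-planar tub to avoid antiaromaticity.
Ring D is fully conjugated (every ring atom contributes a p orbital); 3 ring double bonds give 6 π electrons. That satisfies 4n+2 with n=1, so ring D is aromatic (pyrimidine).
Ring E has only sp² ring atoms; a planar conformation would have a fully conjugated π system of 8 electrons. But 8 = 4(2), which is 4n not 4n+2, so ring E is not aromatic (cyclooctatetraene) — cyclooctatetraene distorts into a non-planar tub to avoid antiaromaticity.
Rings F and G form a fused bicyclic system (with one oxygen) with 9 sp² atoms and 10 π electrons from ring double bonds plus a heteroatom lone pair. 10 = 4(2)+2, so the system is aromatic and both rings count as aromatic (benzofuran).
Aromatic: A, B, D, F, G. Total: 5.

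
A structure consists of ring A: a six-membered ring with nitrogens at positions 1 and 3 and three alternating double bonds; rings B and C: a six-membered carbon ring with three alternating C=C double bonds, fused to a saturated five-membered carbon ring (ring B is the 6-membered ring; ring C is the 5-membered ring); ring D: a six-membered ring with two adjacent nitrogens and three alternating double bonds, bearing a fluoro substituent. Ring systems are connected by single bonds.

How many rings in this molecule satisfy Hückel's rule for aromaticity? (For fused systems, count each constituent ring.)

Ring A is planar and fully conjugated; 3 ring double bonds give 6 π electrons. That satisfies 4n+2 with n=1, so ring A is aromatic (pyrimidine).
Ring B has a continuous p-orbital overlap around the ring; 3 ring double bonds give 6 π electrons. That satisfies 4n+2 with n=1, so ring B is aromatic (benzene ring).
Ring C has three sp³ carbons, so it is not fully conjugated — not aromatic (cyclopentane ring).
Ring D is planar and fully conjugated; 3 ring double bonds give 6 π electrons. Since 6 = 4n+2 (n=1), ring D is aromatic (pyridazine).
Aromatic: A, B, D. Total: 3.

3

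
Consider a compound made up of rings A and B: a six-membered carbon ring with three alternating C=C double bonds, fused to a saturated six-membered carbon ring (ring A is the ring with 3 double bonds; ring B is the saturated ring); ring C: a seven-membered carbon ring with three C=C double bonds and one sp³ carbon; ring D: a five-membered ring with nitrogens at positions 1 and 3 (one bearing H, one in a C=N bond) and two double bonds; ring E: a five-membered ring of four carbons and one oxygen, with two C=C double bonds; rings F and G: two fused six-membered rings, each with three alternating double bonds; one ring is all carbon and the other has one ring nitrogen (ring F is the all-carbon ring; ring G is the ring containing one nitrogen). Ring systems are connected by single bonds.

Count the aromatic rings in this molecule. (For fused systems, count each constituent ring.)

5

Ring A is planar and fully conjugated; 3 ring double bonds give 6 π electrons. That satisfies 4n+2 with n=1, so ring A is aromatic (benzene ring).
Ring B has four sp³ carbons, so it is not fully conjugated — not aromatic (cyclohexane ring).
Ring C has one sp³ carbon, so it is not fully conjugated — not aromatic (cycloheptatriene).
Ring D has a continuous p-orbital overlap around the ring; 2 ring double bonds (4 π electrons) plus a heteroatom lone pair (2) give 6 π electrons. Since 6 = 4n+2 (n=1), ring D is aromatic (imidazole).
Ring E has a continuous p-orbital overlap around the ring; 2 ring double bonds (4 π electrons) plus a heteroatom lone pair (2) give 6 π electrons. 6 = 4(1)+2, so ring E is aromatic (furan).
Rings F and G form a fused bicyclic system (with one nitrogen) with 10 sp² atoms and 10 π electrons from ring double bonds. 10 = 4(2)+2, so the system is aromatic and both rings count as aromatic (quinoline).
Aromatic: A, D, E, F, G. Total: 5.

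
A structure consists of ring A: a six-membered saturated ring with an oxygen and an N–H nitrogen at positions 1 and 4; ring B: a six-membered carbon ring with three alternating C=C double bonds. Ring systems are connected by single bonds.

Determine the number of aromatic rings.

1

Ring A has only sp³ atoms, so it is not fully conjugated — not aromatic (morpholine).
Ring B has a continuous p-orbital overlap around the ring; 3 ring double bonds give 6 π electrons. 6 = 4(1)+2, so ring B is aromatic (benzene).
Aromatic: B. Total: 1.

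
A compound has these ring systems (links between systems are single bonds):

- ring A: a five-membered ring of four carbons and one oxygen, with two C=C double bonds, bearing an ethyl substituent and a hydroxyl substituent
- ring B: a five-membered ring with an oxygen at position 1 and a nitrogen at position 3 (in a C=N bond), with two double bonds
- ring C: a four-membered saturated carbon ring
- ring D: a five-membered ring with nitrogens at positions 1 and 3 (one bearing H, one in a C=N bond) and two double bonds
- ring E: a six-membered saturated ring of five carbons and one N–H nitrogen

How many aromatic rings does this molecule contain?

3

Ring A is fully conjugated (every ring atom contributes a p orbital); 2 ring double bonds (4 π electrons) plus a heteroatom lone pair (2) give 6 π electrons. That satisfies 4n+2 with n=1, so ring A is aromatic (furan).
Ring B is planar and fully conjugated; 2 ring double bonds (4 π electrons) plus a heteroatom lone pair (2) give 6 π electrons. Since 6 = 4n+2 (n=1), ring B is aromatic (oxazole).
Ring C has only sp³ atoms, so it is not fully conjugated — not aromatic (cyclobutane).
Ring D is fully conjugated (every ring atom contributes a p orbital); 2 ring double bonds (4 π electrons) plus a heteroatom lone pair (2) give 6 π electrons. 6 = 4(1)+2, so ring D is aromatic (imidazole).
Ring E has only sp³ atoms, so it is not fully conjugated — not aromatic (piperidine).
Aromatic: A, B, D. Total: 3.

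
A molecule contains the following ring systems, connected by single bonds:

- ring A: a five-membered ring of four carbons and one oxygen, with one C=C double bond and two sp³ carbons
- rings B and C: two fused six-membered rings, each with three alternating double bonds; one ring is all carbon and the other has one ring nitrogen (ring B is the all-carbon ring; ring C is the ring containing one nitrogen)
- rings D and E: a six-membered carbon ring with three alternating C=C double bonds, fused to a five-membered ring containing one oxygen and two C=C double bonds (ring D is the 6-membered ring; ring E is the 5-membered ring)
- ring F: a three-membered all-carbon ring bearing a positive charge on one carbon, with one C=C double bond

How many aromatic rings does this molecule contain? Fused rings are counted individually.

5

Ring A has two sp³ carbons, so it is not fully conjugated — not aromatic (2,3-dihydrofuran).
Rings B and C form a fused bicyclic system (with one nitrogen) with 10 sp² atoms and 10 π electrons from ring double bonds. 10 = 4(2)+2, so the system is aromatic and both rings count as aromatic (quinoline).
Rings D and E form a fused bicyclic system (with one oxygen) with 9 sp² atoms and 10 π electrons from ring double bonds plus a heteroatom lone pair. 10 = 4(2)+2, so the system is aromatic and both rings count as aromatic (benzofuran).
Ring F is fully conjugated (every ring atom contributes a p orbital); 1 ring double bond (2 π electrons) plus the carbocation's empty p orbital (0, but keeps the ring conjugated) give 2 π electrons. That satisfies 4n+2 with n=0, so ring F is aromatic (cyclopropenyl cation).
Aromatic: B, C, D, E, F. Total: 5.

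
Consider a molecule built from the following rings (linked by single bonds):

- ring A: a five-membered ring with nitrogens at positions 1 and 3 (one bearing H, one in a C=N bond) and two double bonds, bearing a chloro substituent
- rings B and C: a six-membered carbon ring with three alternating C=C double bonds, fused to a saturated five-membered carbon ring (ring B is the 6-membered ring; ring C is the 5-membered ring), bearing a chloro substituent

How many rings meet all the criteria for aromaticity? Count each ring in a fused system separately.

Ring A is planar and fully conjugated; 2 ring double bonds (4 π electrons) plus a heteroatom lone pair (2) give 6 π electrons. 6 = 4(1)+2, so ring A is aromatic (imidazole).
Ring B is fully conjugated (every ring atom contributes a p orbital); 3 ring double bonds give 6 π electrons. Since 6 = 4n+2 (n=1), ring B is aromatic (benzene ring).
Ring C has three sp³ carbons, so it is not fully conjugated — not aromatic (cyclopentane ring).
Aromatic: A, B. Total: 2.

2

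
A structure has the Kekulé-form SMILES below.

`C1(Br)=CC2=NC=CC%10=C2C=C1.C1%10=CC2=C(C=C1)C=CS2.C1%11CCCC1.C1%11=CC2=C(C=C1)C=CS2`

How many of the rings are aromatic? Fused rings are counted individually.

6

The SMILES encodes two fused six-membered rings, each with three alternating double bonds; one ring is all carbon and the other has one ring nitrogen; a six-membered carbon ring with three alternating C=C double bonds, fused to a five-membered ring containing one sulfur and two C=C double bonds; a five-membered saturated carbon ring; a six-membered carbon ring with three alternating C=C double bonds, fused to a five-membered ring containing one sulfur and two C=C double bonds.
The fused 6/6-membered bicyclic (with one nitrogen) is a single π system with 10 sp² atoms and 10 π electrons from ring double bonds. 10 = 4(2)+2, so the system is aromatic and both rings count as aromatic (quinoline).
The fused 6/5-membered bicyclic (with one sulfur) is a single π system with 9 sp² atoms and 10 π electrons from ring double bonds plus a heteroatom lone pair. 10 = 4(2)+2, so the system is aromatic and both rings count as aromatic (benzothiophene).
The 5-membered ring has only sp³ atoms, so it is not fully conjugated — not aromatic (cyclopentane).
The fused 6/5-membered bicyclic (with one sulfur) is a single π system with 9 sp² atoms and 10 π electrons from ring double bonds plus a heteroatom lone pair. 10 = 4(2)+2, so the system is aromatic and both rings count as aromatic (benzothiophene).
6 of the 7 rings are aromatic. Total: 6.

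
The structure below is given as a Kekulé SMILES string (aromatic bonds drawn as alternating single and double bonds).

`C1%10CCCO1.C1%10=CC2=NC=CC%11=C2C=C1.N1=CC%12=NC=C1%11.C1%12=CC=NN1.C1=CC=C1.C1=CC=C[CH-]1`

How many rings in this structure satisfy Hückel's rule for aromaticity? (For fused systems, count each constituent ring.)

The SMILES encodes a five-membered saturated ring of four carbons and one oxygen; two fused six-membered rings, each with three alternating double bonds; one ring is all carbon and the other has one ring nitrogen; a six-membered ring with nitrogens at positions 1 and 4 and three alternating double bonds; a five-membered ring with two adjacent nitrogens (one bearing H, one in a double bond) and two double bonds; a four-membered carbon ring with two alternating C=C double bonds; a five-membered all-carbon ring bearing a negative charge on one carbon, with two C=C double bonds.
The 5-membered ring with one oxygen has only sp³ atoms, so it is not fully conjugated — not aromatic (tetrahydrofuran).
The fused 6/6-membered bicyclic (with one nitrogen) is a single π system with 10 sp² atoms and 10 π electrons from ring double bonds. 10 = 4(2)+2, so the system is aromatic and both rings count as aromatic (quinoline).
The 6-membered ring with two nitrogens (1,4) is fully conjugated (every ring atom contributes a p orbital); 3 ring double bonds give 6 π electrons. 6 = 4(1)+2, so it is aromatic (pyrazine).
The 5-membered ring with two adjacent nitrogens (one N–H, one =N–) is planar and fully conjugated; 2 ring double bonds (4 π electrons) plus a heteroatom lone pair (2) give 6 π electrons. 6 = 4(1)+2, so it is aromatic (pyrazole).
The 4-membered ring has only sp² ring atoms; a planar conformation would have a fully conjugated π system of 4 electrons. But 4 = 4(1), which is 4n not 4n+2, so it is not aromatic (cyclobutadiene) — cyclobutadiene is antiaromatic and distorts to a rectangle.
The 5-membered ring has a continuous p-orbital overlap around the ring; 2 ring double bonds (4 π electrons) plus the carbanion lone pair (2) give 6 π electrons. That satisfies 4n+2 with n=1, so it is aromatic (cyclopentadienyl anion).
5 of the 7 rings are aromatic. Total: 5.

5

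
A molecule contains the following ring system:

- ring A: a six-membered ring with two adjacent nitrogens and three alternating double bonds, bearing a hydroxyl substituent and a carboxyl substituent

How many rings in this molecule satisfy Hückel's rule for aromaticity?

1

Ring A is fully conjugated (every ring atom contributes a p orbital); 3 ring double bonds give 6 π electrons. Since 6 = 4n+2 (n=1), ring A is aromatic (pyridazine).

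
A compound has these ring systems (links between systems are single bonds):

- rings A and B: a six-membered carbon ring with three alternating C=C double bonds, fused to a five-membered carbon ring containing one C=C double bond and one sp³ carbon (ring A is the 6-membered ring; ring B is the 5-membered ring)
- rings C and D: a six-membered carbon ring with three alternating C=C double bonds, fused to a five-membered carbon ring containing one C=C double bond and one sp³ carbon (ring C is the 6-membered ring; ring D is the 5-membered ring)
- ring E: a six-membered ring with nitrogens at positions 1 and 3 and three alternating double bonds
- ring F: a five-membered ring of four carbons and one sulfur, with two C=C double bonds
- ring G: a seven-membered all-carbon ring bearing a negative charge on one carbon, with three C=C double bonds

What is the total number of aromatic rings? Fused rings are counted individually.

Ring A has a continuous p-orbital overlap around the ring; 3 ring double bonds give 6 π electrons. 6 = 4(1)+2, so ring A is aromatic (benzene ring).
Ring B has one sp³ carbon, so it is not fully conjugated — not aromatic (cyclopentene ring).
Ring C is fully conjugated (every ring atom contributes a p orbital); 3 ring double bonds give 6 π electrons. Since 6 = 4n+2 (n=1), ring C is aromatic (benzene ring).
Ring D has one sp³ carbon, so it is not fully conjugated — not aromatic (cyclopentene ring).
Ring E has a continuous p-orbital overlap around the ring; 3 ring double bonds give 6 π electrons. That satisfies 4n+2 with n=1, so ring E is aromatic (pyrimidine).
Ring F is fully conjugated (every ring atom contributes a p orbital); 2 ring double bonds (4 π electrons) plus a heteroatom lone pair (2) give 6 π electrons. That satisfies 4n+2 with n=1, so ring F is aromatic (thiophene).
Ring G has only sp² ring atoms; a planar conformation would have a fully conjugated π system of 8 electrons. But 8 = 4(2), which is 4n not 4n+2, so ring G is not aromatic (cycloheptatrienyl anion).
Aromatic: A, C, E, F. Total: 4.

4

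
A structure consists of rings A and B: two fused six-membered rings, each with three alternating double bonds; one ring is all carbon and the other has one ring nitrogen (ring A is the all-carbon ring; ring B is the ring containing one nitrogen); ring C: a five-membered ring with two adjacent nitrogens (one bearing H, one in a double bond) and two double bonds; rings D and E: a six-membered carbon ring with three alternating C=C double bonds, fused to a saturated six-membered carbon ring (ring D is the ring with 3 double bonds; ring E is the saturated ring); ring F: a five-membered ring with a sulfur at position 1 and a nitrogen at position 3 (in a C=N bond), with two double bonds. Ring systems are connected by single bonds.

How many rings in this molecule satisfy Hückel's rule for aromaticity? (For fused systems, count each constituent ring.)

Rings A and B form a fused bicyclic system (with one nitrogen) with 10 sp² atoms and 10 π electrons from ring double bonds. 10 = 4(2)+2, so the system is aromatic and both rings count as aromatic (quinoline).
Ring C is planar and fully conjugated; 2 ring double bonds (4 π electrons) plus a heteroatom lone pair (2) give 6 π electrons. 6 = 4(1)+2, so ring C is aromatic (pyrazole).
Ring D is planar and fully conjugated; 3 ring double bonds give 6 π electrons. Since 6 = 4n+2 (n=1), ring D is aromatic (benzene ring).
Ring E has four sp³ carbons, so it is not fully conjugated — not aromatic (cyclohexane ring).
Ring F is fully conjugated (every ring atom contributes a p orbital); 2 ring double bonds (4 π electrons) plus a heteroatom lone pair (2) give 6 π electrons. That satisfies 4n+2 with n=1, so ring F is aromatic (thiazole).
Aromatic: A, B, C, D, F. Total: 5.

5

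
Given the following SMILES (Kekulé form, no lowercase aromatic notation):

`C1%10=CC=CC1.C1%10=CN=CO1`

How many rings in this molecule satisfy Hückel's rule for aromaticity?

The SMILES encodes a five-membered carbon ring with two conjugated C=C double bonds and one sp³ carbon; a five-membered ring with an oxygen at position 1 and a nitrogen at position 3 (in a C=N bond), with two double bonds.
The 5-membered ring has one sp³ carbon, so it is not fully conjugated — not aromatic (cyclopentadiene).
The 5-membered ring with one oxygen and one =N– is fully conjugated (every ring atom contributes a p orbital); 2 ring double bonds (4 π electrons) plus a heteroatom lone pair (2) give 6 π electrons. That satisfies 4n+2 with n=1, so it is aromatic (oxazole).
1 of the 2 rings is aromatic. Total: 1.

1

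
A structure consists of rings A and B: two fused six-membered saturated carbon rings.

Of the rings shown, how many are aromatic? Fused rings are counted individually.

0

Ring A has only sp³ atoms, so it is not fully conjugated — not aromatic (cyclohexane ring).
Ring B has only sp³ atoms, so it is not fully conjugated — not aromatic (cyclohexane ring).
No ring is aromatic. Total: 0.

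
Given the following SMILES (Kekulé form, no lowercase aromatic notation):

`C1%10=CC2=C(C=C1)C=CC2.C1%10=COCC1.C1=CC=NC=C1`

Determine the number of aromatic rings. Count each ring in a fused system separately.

The SMILES encodes a six-membered carbon ring with three alternating C=C double bonds, fused to a five-membered carbon ring containing one C=C double bond and one sp³ carbon; a five-membered ring of four carbons and one oxygen, with one C=C double bond and two sp³ carbons; a six-membered ring of five carbons and one nitrogen with three alternating double bonds.
The 6-membered ring is fully conjugated (every ring atom contributes a p orbital); 3 ring double bonds give 6 π electrons. Since 6 = 4n+2 (n=1), it is aromatic (benzene ring).
The 5-membered ring has one sp³ carbon, so it is not fully conjugated — not aromatic (cyclopentene ring).
The 5-membered ring with one oxygen has two sp³ carbons, so it is not fully conjugated — not aromatic (2,3-dihydrofuran).
The 6-membered ring with one nitrogen has a continuous p-orbital overlap around the ring; 3 ring double bonds give 6 π electrons. Since 6 = 4n+2 (n=1), it is aromatic (pyridine).
2 of the 4 rings are aromatic. Total: 2.

2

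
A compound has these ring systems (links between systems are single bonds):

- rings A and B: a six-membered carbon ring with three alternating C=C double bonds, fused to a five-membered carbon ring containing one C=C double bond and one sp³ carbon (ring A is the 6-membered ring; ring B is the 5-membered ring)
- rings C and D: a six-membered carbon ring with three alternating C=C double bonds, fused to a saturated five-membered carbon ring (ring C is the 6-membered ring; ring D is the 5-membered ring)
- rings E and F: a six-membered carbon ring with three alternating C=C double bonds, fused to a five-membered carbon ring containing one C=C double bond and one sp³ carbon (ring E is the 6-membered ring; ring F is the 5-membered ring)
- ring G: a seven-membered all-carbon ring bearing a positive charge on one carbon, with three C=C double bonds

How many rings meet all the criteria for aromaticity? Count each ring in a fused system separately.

4

Ring A is fully conjugated (every ring atom contributes a p orbital); 3 ring double bonds give 6 π electrons. Since 6 = 4n+2 (n=1), ring A is aromatic (benzene ring).
Ring B has one sp³ carbon, so it is not fully conjugated — not aromatic (cyclopentene ring).
Ring C is fully conjugated (every ring atom contributes a p orbital); 3 ring double bonds give 6 π electrons. That satisfies 4n+2 with n=1, so ring C is aromatic (benzene ring).
Ring D has three sp³ carbons, so it is not fully conjugated — not aromatic (cyclopentane ring).
Ring E is fully conjugated (every ring atom contributes a p orbital); 3 ring double bonds give 6 π electrons. Since 6 = 4n+2 (n=1), ring E is aromatic (benzene ring).
Ring F has one sp³ carbon, so it is not fully conjugated — not aromatic (cyclopentene ring).
Ring G has a continuous p-orbital overlap around the ring; 3 ring double bonds (6 π electrons) plus the carbocation's empty p orbital (0, but keeps the ring conjugated) give 6 π electrons. That satisfies 4n+2 with n=1, so ring G is aromatic (tropylium cation).
Aromatic: A, C, E, G. Total: 4.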